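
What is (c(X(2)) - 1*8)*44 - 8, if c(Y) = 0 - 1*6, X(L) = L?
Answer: -624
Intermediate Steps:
c(Y) = -6 (c(Y) = 0 - 6 = -6)
(c(X(2)) - 1*8)*44 - 8 = (-6 - 1*8)*44 - 8 = (-6 - 8)*44 - 8 = -14*44 - 8 = -616 - 8 = -624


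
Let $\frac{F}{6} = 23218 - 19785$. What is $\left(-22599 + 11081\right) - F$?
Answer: $-32116$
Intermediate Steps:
$F = 20598$ ($F = 6 \left(23218 - 19785\right) = 6 \cdot 3433 = 20598$)
$\left(-22599 + 11081\right) - F = \left(-22599 + 11081\right) - 20598 = -11518 - 20598 = -32116$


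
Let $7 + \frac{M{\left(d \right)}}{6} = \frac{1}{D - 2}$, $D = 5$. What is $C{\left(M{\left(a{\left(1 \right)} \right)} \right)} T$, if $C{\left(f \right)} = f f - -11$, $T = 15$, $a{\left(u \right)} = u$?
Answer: $24165$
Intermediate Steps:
$M{\left(d \right)} = -40$ ($M{\left(d \right)} = -42 + \frac{6}{5 - 2} = -42 + \frac{6}{3} = -42 + 6 \cdot \frac{1}{3} = -42 + 2 = -40$)
$C{\left(f \right)} = 11 + f^{2}$ ($C{\left(f \right)} = f^{2} + 11 = 11 + f^{2}$)
$C{\left(M{\left(a{\left(1 \right)} \right)} \right)} T = \left(11 + \left(-40\right)^{2}\right) 15 = \left(11 + 1600\right) 15 = 1611 \cdot 15 = 24165$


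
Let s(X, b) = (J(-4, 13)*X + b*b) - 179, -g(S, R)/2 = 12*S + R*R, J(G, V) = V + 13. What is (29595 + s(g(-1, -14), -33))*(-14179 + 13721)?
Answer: -9589146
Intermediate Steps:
J(G, V) = 13 + V
g(S, R) = -24*S - 2*R² (g(S, R) = -2*(12*S + R*R) = -2*(12*S + R²) = -2*(R² + 12*S) = -24*S - 2*R²)
s(X, b) = -179 + b² + 26*X (s(X, b) = ((13 + 13)*X + b*b) - 179 = (26*X + b²) - 179 = (b² + 26*X) - 179 = -179 + b² + 26*X)
(29595 + s(g(-1, -14), -33))*(-14179 + 13721) = (29595 + (-179 + (-33)² + 26*(-24*(-1) - 2*(-14)²)))*(-14179 + 13721) = (29595 + (-179 + 1089 + 26*(24 - 2*196)))*(-458) = (29595 + (-179 + 1089 + 26*(24 - 392)))*(-458) = (29595 + (-179 + 1089 + 26*(-368)))*(-458) = (29595 + (-179 + 1089 - 9568))*(-458) = (29595 - 8658)*(-458) = 20937*(-458) = -9589146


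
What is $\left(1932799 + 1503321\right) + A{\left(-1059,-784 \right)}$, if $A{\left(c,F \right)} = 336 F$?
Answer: $3172696$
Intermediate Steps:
$\left(1932799 + 1503321\right) + A{\left(-1059,-784 \right)} = \left(1932799 + 1503321\right) + 336 \left(-784\right) = 3436120 - 263424 = 3172696$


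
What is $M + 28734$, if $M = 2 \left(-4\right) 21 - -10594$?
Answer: $39160$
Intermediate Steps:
$M = 10426$ ($M = \left(-8\right) 21 + 10594 = -168 + 10594 = 10426$)
$M + 28734 = 10426 + 28734 = 39160$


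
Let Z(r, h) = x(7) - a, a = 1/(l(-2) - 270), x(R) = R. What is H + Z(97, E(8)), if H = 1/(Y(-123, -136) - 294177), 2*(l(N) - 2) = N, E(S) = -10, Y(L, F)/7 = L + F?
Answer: 557644891/79621310 ≈ 7.0037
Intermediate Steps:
Y(L, F) = 7*F + 7*L (Y(L, F) = 7*(L + F) = 7*(F + L) = 7*F + 7*L)
l(N) = 2 + N/2
a = -1/269 (a = 1/((2 + (½)*(-2)) - 270) = 1/((2 - 1) - 270) = 1/(1 - 270) = 1/(-269) = -1/269 ≈ -0.0037175)
Z(r, h) = 1884/269 (Z(r, h) = 7 - 1*(-1/269) = 7 + 1/269 = 1884/269)
H = -1/295990 (H = 1/((7*(-136) + 7*(-123)) - 294177) = 1/((-952 - 861) - 294177) = 1/(-1813 - 294177) = 1/(-295990) = -1/295990 ≈ -3.3785e-6)
H + Z(97, E(8)) = -1/295990 + 1884/269 = 557644891/79621310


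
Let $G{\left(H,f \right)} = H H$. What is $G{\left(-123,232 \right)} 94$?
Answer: $1422126$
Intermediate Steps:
$G{\left(H,f \right)} = H^{2}$
$G{\left(-123,232 \right)} 94 = \left(-123\right)^{2} \cdot 94 = 15129 \cdot 94 = 1422126$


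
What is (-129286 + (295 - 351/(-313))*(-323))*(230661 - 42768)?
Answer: -13228436809728/313 ≈ -4.2263e+10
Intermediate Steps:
(-129286 + (295 - 351/(-313))*(-323))*(230661 - 42768) = (-129286 + (295 - 351*(-1/313))*(-323))*187893 = (-129286 + (295 + 351/313)*(-323))*187893 = (-129286 + (92686/313)*(-323))*187893 = (-129286 - 29937578/313)*187893 = -70404096/313*187893 = -13228436809728/313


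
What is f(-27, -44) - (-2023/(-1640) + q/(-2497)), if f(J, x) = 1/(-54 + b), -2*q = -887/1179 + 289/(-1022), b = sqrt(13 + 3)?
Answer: -15460811938697/12335793762600 ≈ -1.2533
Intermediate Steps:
b = 4 (b = sqrt(16) = 4)
q = 1247245/2409876 (q = -(-887/1179 + 289/(-1022))/2 = -(-887*1/1179 + 289*(-1/1022))/2 = -(-887/1179 - 289/1022)/2 = -1/2*(-1247245/1204938) = 1247245/2409876 ≈ 0.51756)
f(J, x) = -1/50 (f(J, x) = 1/(-54 + 4) = 1/(-50) = -1/50)
f(-27, -44) - (-2023/(-1640) + q/(-2497)) = -1/50 - (-2023/(-1640) + (1247245/2409876)/(-2497)) = -1/50 - (-2023*(-1/1640) + (1247245/2409876)*(-1/2497)) = -1/50 - (2023/1640 - 1247245/6017460372) = -1/50 - 1*3042819212689/2467158752520 = -1/50 - 3042819212689/2467158752520 = -15460811938697/12335793762600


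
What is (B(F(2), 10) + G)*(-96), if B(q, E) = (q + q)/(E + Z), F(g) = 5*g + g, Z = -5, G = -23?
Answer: 8736/5 ≈ 1747.2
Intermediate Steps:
F(g) = 6*g
B(q, E) = 2*q/(-5 + E) (B(q, E) = (q + q)/(E - 5) = (2*q)/(-5 + E) = 2*q/(-5 + E))
(B(F(2), 10) + G)*(-96) = (2*(6*2)/(-5 + 10) - 23)*(-96) = (2*12/5 - 23)*(-96) = (2*12*(⅕) - 23)*(-96) = (24/5 - 23)*(-96) = -91/5*(-96) = 8736/5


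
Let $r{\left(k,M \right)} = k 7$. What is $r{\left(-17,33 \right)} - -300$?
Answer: $181$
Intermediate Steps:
$r{\left(k,M \right)} = 7 k$
$r{\left(-17,33 \right)} - -300 = 7 \left(-17\right) - -300 = -119 + 300 = 181$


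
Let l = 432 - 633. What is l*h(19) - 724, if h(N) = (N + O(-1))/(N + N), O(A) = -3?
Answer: -15364/19 ≈ -808.63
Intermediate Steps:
l = -201
h(N) = (-3 + N)/(2*N) (h(N) = (N - 3)/(N + N) = (-3 + N)/((2*N)) = (-3 + N)*(1/(2*N)) = (-3 + N)/(2*N))
l*h(19) - 724 = -201*(-3 + 19)/(2*19) - 724 = -201*16/(2*19) - 724 = -201*8/19 - 724 = -1608/19 - 724 = -15364/19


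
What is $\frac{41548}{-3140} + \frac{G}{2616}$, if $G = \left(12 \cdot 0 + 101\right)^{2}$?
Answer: $- \frac{19164607}{2053560} \approx -9.3324$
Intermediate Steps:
$G = 10201$ ($G = \left(0 + 101\right)^{2} = 101^{2} = 10201$)
$\frac{41548}{-3140} + \frac{G}{2616} = \frac{41548}{-3140} + \frac{10201}{2616} = 41548 \left(- \frac{1}{3140}\right) + 10201 \cdot \frac{1}{2616} = - \frac{10387}{785} + \frac{10201}{2616} = - \frac{19164607}{2053560}$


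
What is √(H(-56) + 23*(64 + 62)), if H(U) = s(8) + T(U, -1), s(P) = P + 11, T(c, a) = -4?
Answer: √2913 ≈ 53.972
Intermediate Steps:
s(P) = 11 + P
H(U) = 15 (H(U) = (11 + 8) - 4 = 19 - 4 = 15)
√(H(-56) + 23*(64 + 62)) = √(15 + 23*(64 + 62)) = √(15 + 23*126) = √(15 + 2898) = √2913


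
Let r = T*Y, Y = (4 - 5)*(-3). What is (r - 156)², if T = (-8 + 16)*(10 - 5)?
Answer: 1296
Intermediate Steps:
T = 40 (T = 8*5 = 40)
Y = 3 (Y = -1*(-3) = 3)
r = 120 (r = 40*3 = 120)
(r - 156)² = (120 - 156)² = (-36)² = 1296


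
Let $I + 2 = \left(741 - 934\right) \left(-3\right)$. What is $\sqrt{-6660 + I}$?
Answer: $i \sqrt{6083} \approx 77.994 i$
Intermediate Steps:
$I = 577$ ($I = -2 + \left(741 - 934\right) \left(-3\right) = -2 - -579 = -2 + 579 = 577$)
$\sqrt{-6660 + I} = \sqrt{-6660 + 577} = \sqrt{-6083} = i \sqrt{6083}$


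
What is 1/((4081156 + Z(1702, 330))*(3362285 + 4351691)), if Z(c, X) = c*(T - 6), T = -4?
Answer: 1/31350647564736 ≈ 3.1897e-14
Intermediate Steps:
Z(c, X) = -10*c (Z(c, X) = c*(-4 - 6) = c*(-10) = -10*c)
1/((4081156 + Z(1702, 330))*(3362285 + 4351691)) = 1/((4081156 - 10*1702)*(3362285 + 4351691)) = 1/((4081156 - 17020)*7713976) = 1/(4064136*7713976) = 1/31350647564736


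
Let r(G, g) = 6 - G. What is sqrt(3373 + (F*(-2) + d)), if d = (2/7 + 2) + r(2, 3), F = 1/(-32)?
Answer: sqrt(2649409)/28 ≈ 58.132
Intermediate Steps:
F = -1/32 ≈ -0.031250
d = 44/7 (d = (2/7 + 2) + (6 - 1*2) = (2*(1/7) + 2) + (6 - 2) = (2/7 + 2) + 4 = 16/7 + 4 = 44/7 ≈ 6.2857)
sqrt(3373 + (F*(-2) + d)) = sqrt(3373 + (-1/32*(-2) + 44/7)) = sqrt(3373 + (1/16 + 44/7)) = sqrt(3373 + 711/112) = sqrt(378487/112) = sqrt(2649409)/28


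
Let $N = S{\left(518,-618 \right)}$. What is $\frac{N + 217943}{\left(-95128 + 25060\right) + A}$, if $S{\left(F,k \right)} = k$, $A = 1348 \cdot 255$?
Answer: $\frac{217325}{273672} \approx 0.79411$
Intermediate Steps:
$A = 343740$
$N = -618$
$\frac{N + 217943}{\left(-95128 + 25060\right) + A} = \frac{-618 + 217943}{\left(-95128 + 25060\right) + 343740} = \frac{217325}{-70068 + 343740} = \frac{217325}{273672}$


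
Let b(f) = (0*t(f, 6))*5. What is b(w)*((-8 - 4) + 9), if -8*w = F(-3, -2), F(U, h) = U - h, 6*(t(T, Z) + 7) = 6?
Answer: 0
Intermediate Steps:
t(T, Z) = -6 (t(T, Z) = -7 + (⅙)*6 = -7 + 1 = -6)
w = ⅛ (w = -(-3 - 1*(-2))/8 = -(-3 + 2)/8 = -⅛*(-1) = ⅛ ≈ 0.12500)
b(f) = 0 (b(f) = (0*(-6))*5 = 0*5 = 0)
b(w)*((-8 - 4) + 9) = 0*((-8 - 4) + 9) = 0*(-12 + 9) = 0*(-3) = 0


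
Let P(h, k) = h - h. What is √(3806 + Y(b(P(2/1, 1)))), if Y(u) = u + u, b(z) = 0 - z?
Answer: √3806 ≈ 61.693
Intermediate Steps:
P(h, k) = 0
b(z) = -z
Y(u) = 2*u
√(3806 + Y(b(P(2/1, 1)))) = √(3806 + 2*(-1*0)) = √(3806 + 2*0) = √(3806 + 0) = √3806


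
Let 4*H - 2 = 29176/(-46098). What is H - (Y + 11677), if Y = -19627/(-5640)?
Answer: -506125149781/43332120 ≈ -11680.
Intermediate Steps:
Y = 19627/5640 (Y = -19627*(-1/5640) = 19627/5640 ≈ 3.4800)
H = 15755/46098 (H = ½ + (29176/(-46098))/4 = ½ + (29176*(-1/46098))/4 = ½ + (¼)*(-14588/23049) = ½ - 3647/23049 = 15755/46098 ≈ 0.34177)
H - (Y + 11677) = 15755/46098 - (19627/5640 + 11677) = 15755/46098 - 1*65877907/5640 = 15755/46098 - 65877907/5640 = -506125149781/43332120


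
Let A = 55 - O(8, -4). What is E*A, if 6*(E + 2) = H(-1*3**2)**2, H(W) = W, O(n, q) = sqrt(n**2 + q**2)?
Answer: 1265/2 - 46*sqrt(5) ≈ 529.64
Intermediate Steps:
A = 55 - 4*sqrt(5) (A = 55 - sqrt(8**2 + (-4)**2) = 55 - sqrt(64 + 16) = 55 - sqrt(80) = 55 - 4*sqrt(5) ≈ 46.056)
E = 23/2 (E = -2 + (-1*3**2)**2/6 = -2 + (-1*9)**2/6 = -2 + (1/6)*(-9)**2 = -2 + (1/6)*81 = -2 + 27/2 = 23/2 ≈ 11.500)
E*A = 23*(55 - 4*sqrt(5))/2 = 1265/2 - 46*sqrt(5)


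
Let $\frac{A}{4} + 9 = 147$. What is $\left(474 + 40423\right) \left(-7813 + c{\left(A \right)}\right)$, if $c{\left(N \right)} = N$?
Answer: $-296953117$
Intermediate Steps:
$A = 552$ ($A = -36 + 4 \cdot 147 = -36 + 588 = 552$)
$\left(474 + 40423\right) \left(-7813 + c{\left(A \right)}\right) = \left(474 + 40423\right) \left(-7813 + 552\right) = 40897 \left(-7261\right) = -296953117$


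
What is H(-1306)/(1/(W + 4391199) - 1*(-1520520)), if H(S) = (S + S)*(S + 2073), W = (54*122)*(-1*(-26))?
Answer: -9140504705748/6937352733241 ≈ -1.3176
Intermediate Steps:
W = 171288 (W = 6588*26 = 171288)
H(S) = 2*S*(2073 + S) (H(S) = (2*S)*(2073 + S) = 2*S*(2073 + S))
H(-1306)/(1/(W + 4391199) - 1*(-1520520)) = (2*(-1306)*(2073 - 1306))/(1/(171288 + 4391199) - 1*(-1520520)) = (2*(-1306)*767)/(1/4562487 + 1520520) = -2003404/(1/4562487 + 1520520) = -2003404/6937352733241/4562487 = -2003404*4562487/6937352733241 = -9140504705748/6937352733241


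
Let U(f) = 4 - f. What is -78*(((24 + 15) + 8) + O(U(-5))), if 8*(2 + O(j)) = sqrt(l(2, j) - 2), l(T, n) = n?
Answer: -3510 - 39*sqrt(7)/4 ≈ -3535.8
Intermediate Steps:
O(j) = -2 + sqrt(-2 + j)/8 (O(j) = -2 + sqrt(j - 2)/8 = -2 + sqrt(-2 + j)/8)
-78*(((24 + 15) + 8) + O(U(-5))) = -78*(((24 + 15) + 8) + (-2 + sqrt(-2 + (4 - 1*(-5)))/8)) = -78*((39 + 8) + (-2 + sqrt(-2 + (4 + 5))/8)) = -78*(47 + (-2 + sqrt(-2 + 9)/8)) = -78*(47 + (-2 + sqrt(7)/8)) = -78*(45 + sqrt(7)/8) = -3510 - 39*sqrt(7)/4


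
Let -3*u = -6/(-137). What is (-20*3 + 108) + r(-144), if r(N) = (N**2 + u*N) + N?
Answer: 2827968/137 ≈ 20642.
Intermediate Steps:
u = -2/137 (u = -(-2)/(-137) = -(-2)*(-1)/137 = -1/3*6/137 = -2/137 ≈ -0.014599)
r(N) = N**2 + 135*N/137 (r(N) = (N**2 - 2*N/137) + N = N**2 + 135*N/137)
(-20*3 + 108) + r(-144) = (-20*3 + 108) + (1/137)*(-144)*(135 + 137*(-144)) = (-60 + 108) + (1/137)*(-144)*(135 - 19728) = 48 + (1/137)*(-144)*(-19593) = 48 + 2821392/137 = 2827968/137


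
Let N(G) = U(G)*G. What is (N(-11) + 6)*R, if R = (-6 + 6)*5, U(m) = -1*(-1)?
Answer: 0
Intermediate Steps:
U(m) = 1
N(G) = G (N(G) = 1*G = G)
R = 0 (R = 0*5 = 0)
(N(-11) + 6)*R = (-11 + 6)*0 = -5*0 = 0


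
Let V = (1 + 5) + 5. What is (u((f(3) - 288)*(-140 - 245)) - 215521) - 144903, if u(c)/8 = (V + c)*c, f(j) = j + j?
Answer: 94308752936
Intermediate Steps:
f(j) = 2*j
V = 11 (V = 6 + 5 = 11)
u(c) = 8*c*(11 + c) (u(c) = 8*((11 + c)*c) = 8*(c*(11 + c)) = 8*c*(11 + c))
(u((f(3) - 288)*(-140 - 245)) - 215521) - 144903 = (8*((2*3 - 288)*(-140 - 245))*(11 + (2*3 - 288)*(-140 - 245)) - 215521) - 144903 = (8*((6 - 288)*(-385))*(11 + (6 - 288)*(-385)) - 215521) - 144903 = (8*(-282*(-385))*(11 - 282*(-385)) - 215521) - 144903 = (8*108570*(11 + 108570) - 215521) - 144903 = (8*108570*108581 - 215521) - 144903 = (94309113360 - 215521) - 144903 = 94308897839 - 144903 = 94308752936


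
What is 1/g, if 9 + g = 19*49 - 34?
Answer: 1/888 ≈ 0.0011261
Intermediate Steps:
g = 888 (g = -9 + (19*49 - 34) = -9 + (931 - 34) = -9 + 897 = 888)
1/g = 1/888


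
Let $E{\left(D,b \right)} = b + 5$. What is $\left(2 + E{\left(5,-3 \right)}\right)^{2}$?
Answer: $16$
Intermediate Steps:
$E{\left(D,b \right)} = 5 + b$
$\left(2 + E{\left(5,-3 \right)}\right)^{2} = \left(2 + \left(5 - 3\right)\right)^{2} = \left(2 + 2\right)^{2} = 4^{2} = 16$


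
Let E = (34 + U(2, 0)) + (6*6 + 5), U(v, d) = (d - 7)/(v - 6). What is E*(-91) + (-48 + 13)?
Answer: -28077/4 ≈ -7019.3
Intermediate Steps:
U(v, d) = (-7 + d)/(-6 + v)
E = 307/4 (E = (34 + (-7 + 0)/(-6 + 2)) + (6*6 + 5) = (34 - 7/(-4)) + (36 + 5) = (34 - ¼*(-7)) + 41 = (34 + 7/4) + 41 = 143/4 + 41 = 307/4 ≈ 76.750)
E*(-91) + (-48 + 13) = (307/4)*(-91) + (-48 + 13) = -27937/4 - 35 = -28077/4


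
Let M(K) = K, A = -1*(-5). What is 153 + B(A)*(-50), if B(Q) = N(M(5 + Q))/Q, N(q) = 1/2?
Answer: 148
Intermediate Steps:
A = 5
N(q) = ½
B(Q) = 1/(2*Q)
153 + B(A)*(-50) = 153 + ((½)/5)*(-50) = 153 + ((½)*(⅕))*(-50) = 153 + (⅒)*(-50) = 153 - 5 = 148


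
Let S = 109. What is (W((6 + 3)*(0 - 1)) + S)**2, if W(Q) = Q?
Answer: 10000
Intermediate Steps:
(W((6 + 3)*(0 - 1)) + S)**2 = ((6 + 3)*(0 - 1) + 109)**2 = (9*(-1) + 109)**2 = (-9 + 109)**2 = 100**2 = 10000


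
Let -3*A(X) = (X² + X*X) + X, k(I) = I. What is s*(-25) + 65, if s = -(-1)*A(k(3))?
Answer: 240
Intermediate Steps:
A(X) = -2*X²/3 - X/3 (A(X) = -((X² + X*X) + X)/3 = -((X² + X²) + X)/3 = -(2*X² + X)/3 = -(X + 2*X²)/3 = -2*X²/3 - X/3)
s = -7 (s = -(-1)*(-⅓*3*(1 + 2*3)) = -(-1)*(-⅓*3*(1 + 6)) = -(-1)*(-⅓*3*7) = -(-1)*(-7) = -1*7 = -7)
s*(-25) + 65 = -7*(-25) + 65 = 175 + 65 = 240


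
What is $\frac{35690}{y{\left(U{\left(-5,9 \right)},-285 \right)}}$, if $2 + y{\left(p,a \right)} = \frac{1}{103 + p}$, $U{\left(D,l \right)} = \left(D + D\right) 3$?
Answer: $- \frac{521074}{29} \approx -17968.0$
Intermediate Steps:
$U{\left(D,l \right)} = 6 D$ ($U{\left(D,l \right)} = 2 D 3 = 6 D$)
$y{\left(p,a \right)} = -2 + \frac{1}{103 + p}$
$\frac{35690}{y{\left(U{\left(-5,9 \right)},-285 \right)}} = \frac{35690}{\frac{1}{103 + 6 \left(-5\right)} \left(-205 - 2 \cdot 6 \left(-5\right)\right)} = \frac{35690}{\frac{1}{103 - 30} \left(-205 - -60\right)} = \frac{35690}{\frac{1}{73} \left(-205 + 60\right)} = \frac{35690}{\frac{1}{73} \left(-145\right)} = \frac{35690}{- \frac{145}{73}} = 35690 \left(- \frac{73}{145}\right) = - \frac{521074}{29}$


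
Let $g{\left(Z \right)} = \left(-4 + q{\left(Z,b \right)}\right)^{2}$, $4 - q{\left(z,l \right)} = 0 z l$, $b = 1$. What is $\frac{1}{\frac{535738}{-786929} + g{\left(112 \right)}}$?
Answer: $- \frac{786929}{535738} \approx -1.4689$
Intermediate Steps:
$q{\left(z,l \right)} = 4$ ($q{\left(z,l \right)} = 4 - 0 z l = 4 - 0 l = 4 - 0 = 4 + 0 = 4$)
$g{\left(Z \right)} = 0$ ($g{\left(Z \right)} = \left(-4 + 4\right)^{2} = 0^{2} = 0$)
$\frac{1}{\frac{535738}{-786929} + g{\left(112 \right)}} = \frac{1}{\frac{535738}{-786929} + 0} = \frac{1}{535738 \left(- \frac{1}{786929}\right) + 0} = \frac{1}{- \frac{535738}{786929} + 0} = \frac{1}{- \frac{535738}{786929}} = - \frac{786929}{535738}$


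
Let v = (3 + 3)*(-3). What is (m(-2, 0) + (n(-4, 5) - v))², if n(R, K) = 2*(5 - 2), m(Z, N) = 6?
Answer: 900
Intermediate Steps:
n(R, K) = 6 (n(R, K) = 2*3 = 6)
v = -18 (v = 6*(-3) = -18)
(m(-2, 0) + (n(-4, 5) - v))² = (6 + (6 - 1*(-18)))² = (6 + (6 + 18))² = (6 + 24)² = 30² = 900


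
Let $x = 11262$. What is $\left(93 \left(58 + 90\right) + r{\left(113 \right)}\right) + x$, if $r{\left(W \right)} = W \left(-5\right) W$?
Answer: $-38819$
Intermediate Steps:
$r{\left(W \right)} = - 5 W^{2}$ ($r{\left(W \right)} = - 5 W W = - 5 W^{2}$)
$\left(93 \left(58 + 90\right) + r{\left(113 \right)}\right) + x = \left(93 \left(58 + 90\right) - 5 \cdot 113^{2}\right) + 11262 = \left(93 \cdot 148 - 63845\right) + 11262 = \left(13764 - 63845\right) + 11262 = -50081 + 11262 = -38819$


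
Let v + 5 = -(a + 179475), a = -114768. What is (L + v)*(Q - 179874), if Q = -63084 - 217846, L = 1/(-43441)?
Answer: 1295391004590372/43441 ≈ 2.9820e+10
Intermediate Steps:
L = -1/43441 ≈ -2.3020e-5
Q = -280930
v = -64712 (v = -5 - (-114768 + 179475) = -5 - 1*64707 = -5 - 64707 = -64712)
(L + v)*(Q - 179874) = (-1/43441 - 64712)*(-280930 - 179874) = -2811153993/43441*(-460804) = 1295391004590372/43441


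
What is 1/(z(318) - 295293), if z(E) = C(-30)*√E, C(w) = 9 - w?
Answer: -98431/29065824057 - 13*√318/29065824057 ≈ -3.3945e-6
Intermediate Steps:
z(E) = 39*√E (z(E) = (9 - 1*(-30))*√E = (9 + 30)*√E = 39*√E)
1/(z(318) - 295293) = 1/(39*√318 - 295293) = 1/(-295293 + 39*√318)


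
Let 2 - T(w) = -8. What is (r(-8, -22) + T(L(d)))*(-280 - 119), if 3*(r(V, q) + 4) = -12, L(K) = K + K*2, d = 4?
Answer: -798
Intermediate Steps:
L(K) = 3*K (L(K) = K + 2*K = 3*K)
T(w) = 10 (T(w) = 2 - 1*(-8) = 2 + 8 = 10)
r(V, q) = -8 (r(V, q) = -4 + (⅓)*(-12) = -4 - 4 = -8)
(r(-8, -22) + T(L(d)))*(-280 - 119) = (-8 + 10)*(-280 - 119) = 2*(-399) = -798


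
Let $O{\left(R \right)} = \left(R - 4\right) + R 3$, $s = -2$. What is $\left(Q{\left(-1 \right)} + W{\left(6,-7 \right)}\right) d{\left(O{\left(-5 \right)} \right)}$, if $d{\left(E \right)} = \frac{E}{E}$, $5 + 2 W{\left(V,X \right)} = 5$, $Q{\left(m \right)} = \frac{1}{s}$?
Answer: $- \frac{1}{2} \approx -0.5$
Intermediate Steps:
$O{\left(R \right)} = -4 + 4 R$ ($O{\left(R \right)} = \left(-4 + R\right) + 3 R = -4 + 4 R$)
$Q{\left(m \right)} = - \frac{1}{2}$ ($Q{\left(m \right)} = \frac{1}{-2} = - \frac{1}{2}$)
$W{\left(V,X \right)} = 0$ ($W{\left(V,X \right)} = - \frac{5}{2} + \frac{1}{2} \cdot 5 = - \frac{5}{2} + \frac{5}{2} = 0$)
$d{\left(E \right)} = 1$
$\left(Q{\left(-1 \right)} + W{\left(6,-7 \right)}\right) d{\left(O{\left(-5 \right)} \right)} = \left(- \frac{1}{2} + 0\right) 1 = \left(- \frac{1}{2}\right) 1 = - \frac{1}{2}$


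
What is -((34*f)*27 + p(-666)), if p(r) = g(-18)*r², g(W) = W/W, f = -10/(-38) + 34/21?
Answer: -59222754/133 ≈ -4.4528e+5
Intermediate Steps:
f = 751/399 (f = -10*(-1/38) + 34*(1/21) = 5/19 + 34/21 = 751/399 ≈ 1.8822)
g(W) = 1
p(r) = r² (p(r) = 1*r² = r²)
-((34*f)*27 + p(-666)) = -((34*(751/399))*27 + (-666)²) = -((25534/399)*27 + 443556) = -(229806/133 + 443556) = -1*59222754/133 = -59222754/133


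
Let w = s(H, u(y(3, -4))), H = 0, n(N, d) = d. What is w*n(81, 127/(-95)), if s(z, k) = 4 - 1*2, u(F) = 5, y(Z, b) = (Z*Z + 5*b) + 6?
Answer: -254/95 ≈ -2.6737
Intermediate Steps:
y(Z, b) = 6 + Z² + 5*b (y(Z, b) = (Z² + 5*b) + 6 = 6 + Z² + 5*b)
s(z, k) = 2 (s(z, k) = 4 - 2 = 2)
w = 2
w*n(81, 127/(-95)) = 2*(127/(-95)) = 2*(127*(-1/95)) = 2*(-127/95) = -254/95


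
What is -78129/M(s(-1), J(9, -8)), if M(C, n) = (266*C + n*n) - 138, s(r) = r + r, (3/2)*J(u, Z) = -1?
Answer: 703161/6026 ≈ 116.69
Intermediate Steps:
J(u, Z) = -2/3 (J(u, Z) = (2/3)*(-1) = -2/3)
s(r) = 2*r
M(C, n) = -138 + n**2 + 266*C (M(C, n) = (266*C + n**2) - 138 = (n**2 + 266*C) - 138 = -138 + n**2 + 266*C)
-78129/M(s(-1), J(9, -8)) = -78129/(-138 + (-2/3)**2 + 266*(2*(-1))) = -78129/(-138 + 4/9 + 266*(-2)) = -78129/(-138 + 4/9 - 532) = -78129/(-6026/9) = -78129*(-9/6026) = 703161/6026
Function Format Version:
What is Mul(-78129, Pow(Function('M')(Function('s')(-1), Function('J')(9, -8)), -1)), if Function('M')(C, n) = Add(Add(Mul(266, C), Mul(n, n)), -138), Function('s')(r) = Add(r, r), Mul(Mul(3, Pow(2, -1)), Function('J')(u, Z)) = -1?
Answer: Rational(703161, 6026) ≈ 116.69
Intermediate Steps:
Function('J')(u, Z) = Rational(-2, 3) (Function('J')(u, Z) = Mul(Rational(2, 3), -1) = Rational(-2, 3))
Function('s')(r) = Mul(2, r)
Function('M')(C, n) = Add(-138, Pow(n, 2), Mul(266, C)) (Function('M')(C, n) = Add(Add(Mul(266, C), Pow(n, 2)), -138) = Add(Add(Pow(n, 2), Mul(266, C)), -138) = Add(-138, Pow(n, 2), Mul(266, C)))
Mul(-78129, Pow(Function('M')(Function('s')(-1), Function('J')(9, -8)), -1)) = Mul(-78129, Pow(Add(-138, Pow(Rational(-2, 3), 2), Mul(266, Mul(2, -1))), -1)) = Mul(-78129, Pow(Add(-138, Rational(4, 9), Mul(266, -2)), -1)) = Mul(-78129, Pow(Add(-138, Rational(4, 9), -532), -1)) = Mul(-78129, Pow(Rational(-6026, 9), -1)) = Mul(-78129, Rational(-9, 6026)) = Rational(703161, 6026)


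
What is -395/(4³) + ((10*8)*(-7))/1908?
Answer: -197375/30528 ≈ -6.4654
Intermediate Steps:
-395/(4³) + ((10*8)*(-7))/1908 = -395/64 + (80*(-7))*(1/1908) = -395*1/64 - 560*1/1908 = -395/64 - 140/477 = -197375/30528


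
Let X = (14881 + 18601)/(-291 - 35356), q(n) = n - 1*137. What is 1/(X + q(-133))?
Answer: -35647/9658172 ≈ -0.0036909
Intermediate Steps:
q(n) = -137 + n (q(n) = n - 137 = -137 + n)
X = -33482/35647 (X = 33482/(-35647) = 33482*(-1/35647) = -33482/35647 ≈ -0.93927)
1/(X + q(-133)) = 1/(-33482/35647 + (-137 - 133)) = 1/(-33482/35647 - 270) = 1/(-9658172/35647) = -35647/9658172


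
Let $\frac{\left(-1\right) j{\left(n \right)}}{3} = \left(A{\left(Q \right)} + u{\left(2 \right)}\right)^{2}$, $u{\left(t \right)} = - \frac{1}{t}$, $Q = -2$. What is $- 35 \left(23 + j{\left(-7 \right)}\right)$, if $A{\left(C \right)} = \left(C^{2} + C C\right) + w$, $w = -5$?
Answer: $- \frac{595}{4} \approx -148.75$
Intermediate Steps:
$A{\left(C \right)} = -5 + 2 C^{2}$ ($A{\left(C \right)} = \left(C^{2} + C C\right) - 5 = \left(C^{2} + C^{2}\right) - 5 = 2 C^{2} - 5 = -5 + 2 C^{2}$)
$j{\left(n \right)} = - \frac{75}{4}$ ($j{\left(n \right)} = - 3 \left(\left(-5 + 2 \left(-2\right)^{2}\right) - \frac{1}{2}\right)^{2} = - 3 \left(\left(-5 + 2 \cdot 4\right) - \frac{1}{2}\right)^{2} = - 3 \left(\left(-5 + 8\right) - \frac{1}{2}\right)^{2} = - 3 \left(3 - \frac{1}{2}\right)^{2} = - 3 \left(\frac{5}{2}\right)^{2} = \left(-3\right) \frac{25}{4} = - \frac{75}{4}$)
$- 35 \left(23 + j{\left(-7 \right)}\right) = - 35 \left(23 - \frac{75}{4}\right) = \left(-35\right) \frac{17}{4} = - \frac{595}{4}$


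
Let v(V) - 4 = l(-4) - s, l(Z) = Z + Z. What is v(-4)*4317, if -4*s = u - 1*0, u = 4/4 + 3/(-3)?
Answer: -17268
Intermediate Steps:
l(Z) = 2*Z
u = 0 (u = 4*(¼) + 3*(-⅓) = 1 - 1 = 0)
s = 0 (s = -(0 - 1*0)/4 = -(0 + 0)/4 = -¼*0 = 0)
v(V) = -4 (v(V) = 4 + (2*(-4) - 1*0) = 4 + (-8 + 0) = 4 - 8 = -4)
v(-4)*4317 = -4*4317 = -17268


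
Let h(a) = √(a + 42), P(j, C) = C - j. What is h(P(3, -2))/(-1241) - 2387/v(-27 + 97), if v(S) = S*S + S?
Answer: -341/710 - √37/1241 ≈ -0.48518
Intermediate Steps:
h(a) = √(42 + a)
v(S) = S + S² (v(S) = S² + S = S + S²)
h(P(3, -2))/(-1241) - 2387/v(-27 + 97) = √(42 + (-2 - 1*3))/(-1241) - 2387*1/((1 + (-27 + 97))*(-27 + 97)) = √(42 + (-2 - 3))*(-1/1241) - 2387*1/(70*(1 + 70)) = √(42 - 5)*(-1/1241) - 2387/(70*71) = √37*(-1/1241) - 2387/4970 = -√37/1241 - 2387*1/4970 = -√37/1241 - 341/710 = -341/710 - √37/1241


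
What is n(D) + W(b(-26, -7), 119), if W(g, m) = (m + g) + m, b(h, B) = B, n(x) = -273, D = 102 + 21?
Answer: -42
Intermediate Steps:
D = 123
W(g, m) = g + 2*m (W(g, m) = (g + m) + m = g + 2*m)
n(D) + W(b(-26, -7), 119) = -273 + (-7 + 2*119) = -273 + (-7 + 238) = -273 + 231 = -42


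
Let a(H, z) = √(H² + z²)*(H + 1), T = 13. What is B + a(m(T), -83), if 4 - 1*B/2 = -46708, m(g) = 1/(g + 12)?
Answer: 93424 + 26*√4305626/625 ≈ 93510.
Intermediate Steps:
m(g) = 1/(12 + g)
a(H, z) = √(H² + z²)*(1 + H)
B = 93424 (B = 8 - 2*(-46708) = 8 + 93416 = 93424)
B + a(m(T), -83) = 93424 + √((1/(12 + 13))² + (-83)²)*(1 + 1/(12 + 13)) = 93424 + √((1/25)² + 6889)*(1 + 1/25) = 93424 + √(1/625 + 6889)*(26/25) = 93424 + √(4305626/625)*(26/25) = 93424 + (√4305626/25)*(26/25) = 93424 + 26*√4305626/625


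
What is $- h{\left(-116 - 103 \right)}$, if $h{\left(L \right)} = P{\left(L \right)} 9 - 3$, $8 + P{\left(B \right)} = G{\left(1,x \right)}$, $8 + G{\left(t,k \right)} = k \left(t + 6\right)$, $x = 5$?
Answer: $-168$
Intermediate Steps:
$G{\left(t,k \right)} = -8 + k \left(6 + t\right)$ ($G{\left(t,k \right)} = -8 + k \left(t + 6\right) = -8 + k \left(6 + t\right)$)
$P{\left(B \right)} = 19$ ($P{\left(B \right)} = -8 + \left(-8 + 6 \cdot 5 + 5 \cdot 1\right) = -8 + \left(-8 + 30 + 5\right) = -8 + 27 = 19$)
$h{\left(L \right)} = 168$ ($h{\left(L \right)} = 19 \cdot 9 - 3 = 171 - 3 = 168$)
$- h{\left(-116 - 103 \right)} = \left(-1\right) 168 = -168$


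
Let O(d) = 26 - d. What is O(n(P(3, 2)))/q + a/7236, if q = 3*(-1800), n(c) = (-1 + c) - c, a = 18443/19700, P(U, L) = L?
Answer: -694303/142549200 ≈ -0.0048706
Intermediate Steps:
a = 18443/19700 (a = 18443*(1/19700) = 18443/19700 ≈ 0.93619)
n(c) = -1
q = -5400
O(n(P(3, 2)))/q + a/7236 = (26 - 1*(-1))/(-5400) + (18443/19700)/7236 = (26 + 1)*(-1/5400) + (18443/19700)*(1/7236) = 27*(-1/5400) + 18443/142549200 = -1/200 + 18443/142549200 = -694303/142549200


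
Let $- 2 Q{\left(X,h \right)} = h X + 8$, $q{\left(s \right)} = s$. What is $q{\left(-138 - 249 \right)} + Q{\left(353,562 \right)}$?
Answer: $-99584$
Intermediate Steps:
$Q{\left(X,h \right)} = -4 - \frac{X h}{2}$ ($Q{\left(X,h \right)} = - \frac{h X + 8}{2} = - \frac{X h + 8}{2} = - \frac{8 + X h}{2} = -4 - \frac{X h}{2}$)
$q{\left(-138 - 249 \right)} + Q{\left(353,562 \right)} = \left(-138 - 249\right) - \left(4 + \frac{353}{2} \cdot 562\right) = -387 - 99197 = -99584$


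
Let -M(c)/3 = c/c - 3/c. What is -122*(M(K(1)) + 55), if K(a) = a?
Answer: -7442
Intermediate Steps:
M(c) = -3 + 9/c (M(c) = -3*(c/c - 3/c) = -3*(1 - 3/c) = -3 + 9/c)
-122*(M(K(1)) + 55) = -122*((-3 + 9/1) + 55) = -122*((-3 + 9*1) + 55) = -122*((-3 + 9) + 55) = -122*(6 + 55) = -122*61 = -7442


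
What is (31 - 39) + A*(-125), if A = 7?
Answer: -883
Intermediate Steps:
(31 - 39) + A*(-125) = (31 - 39) + 7*(-125) = -8 - 875 = -883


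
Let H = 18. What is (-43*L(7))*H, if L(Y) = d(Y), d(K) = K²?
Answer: -37926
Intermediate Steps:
L(Y) = Y²
(-43*L(7))*H = -43*7²*18 = -43*49*18 = -2107*18 = -37926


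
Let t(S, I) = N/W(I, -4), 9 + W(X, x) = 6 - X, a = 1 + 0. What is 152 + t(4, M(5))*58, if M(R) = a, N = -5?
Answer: 449/2 ≈ 224.50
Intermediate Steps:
a = 1
W(X, x) = -3 - X (W(X, x) = -9 + (6 - X) = -3 - X)
M(R) = 1
t(S, I) = -5/(-3 - I)
152 + t(4, M(5))*58 = 152 + (5/(3 + 1))*58 = 152 + (5/4)*58 = 152 + 145/2 = 449/2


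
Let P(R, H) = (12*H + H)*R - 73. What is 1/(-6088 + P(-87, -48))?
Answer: 1/48127 ≈ 2.0778e-5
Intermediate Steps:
P(R, H) = -73 + 13*H*R (P(R, H) = (13*H)*R - 73 = 13*H*R - 73 = -73 + 13*H*R)
1/(-6088 + P(-87, -48)) = 1/(-6088 + (-73 + 13*(-48)*(-87))) = 1/(-6088 + (-73 + 54288)) = 1/(-6088 + 54215) = 1/48127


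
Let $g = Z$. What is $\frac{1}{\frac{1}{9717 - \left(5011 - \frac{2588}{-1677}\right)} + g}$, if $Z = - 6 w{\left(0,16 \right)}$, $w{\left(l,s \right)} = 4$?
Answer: $- \frac{7889374}{189343299} \approx -0.041667$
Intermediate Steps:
$Z = -24$ ($Z = \left(-6\right) 4 = -24$)
$g = -24$
$\frac{1}{\frac{1}{9717 - \left(5011 - \frac{2588}{-1677}\right)} + g} = \frac{1}{\frac{1}{9717 - \left(5011 - \frac{2588}{-1677}\right)} - 24} = \frac{1}{\frac{1}{9717 + \left(-5011 + 2588 \left(- \frac{1}{1677}\right)\right)} - 24} = \frac{1}{\frac{1}{9717 - \frac{8406035}{1677}} - 24} = \frac{1}{\frac{1}{\frac{7889374}{1677}} - 24} = \frac{1}{\frac{1677}{7889374} - 24} = \frac{1}{- \frac{189343299}{7889374}} = - \frac{7889374}{189343299}$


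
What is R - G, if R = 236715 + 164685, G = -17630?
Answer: 419030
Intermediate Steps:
R = 401400
R - G = 401400 - 1*(-17630) = 401400 + 17630 = 419030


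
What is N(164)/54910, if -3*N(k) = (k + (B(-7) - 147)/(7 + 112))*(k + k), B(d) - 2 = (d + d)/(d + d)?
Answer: -3177008/9801435 ≈ -0.32414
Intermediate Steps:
B(d) = 3 (B(d) = 2 + (d + d)/(d + d) = 2 + (2*d)/((2*d)) = 2 + (2*d)*(1/(2*d)) = 2 + 1 = 3)
N(k) = -2*k*(-144/119 + k)/3 (N(k) = -(k + (3 - 147)/(7 + 112))*(k + k)/3 = -(k - 144/119)*2*k/3 = -(-144/119 + k)*2*k/3 = -2*k*(-144/119 + k)/3)
N(164)/54910 = ((2/357)*164*(144 - 119*164))/54910 = ((2/357)*164*(144 - 19516))*(1/54910) = ((2/357)*164*(-19372))*(1/54910) = -6354016/357*1/54910 = -3177008/9801435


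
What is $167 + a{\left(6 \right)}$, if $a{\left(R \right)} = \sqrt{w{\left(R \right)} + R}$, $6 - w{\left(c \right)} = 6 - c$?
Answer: $167 + 2 \sqrt{3} \approx 170.46$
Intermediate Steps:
$w{\left(c \right)} = c$ ($w{\left(c \right)} = 6 - \left(6 - c\right) = 6 + \left(-6 + c\right) = c$)
$a{\left(R \right)} = \sqrt{2} \sqrt{R}$ ($a{\left(R \right)} = \sqrt{R + R} = \sqrt{2 R} = \sqrt{2} \sqrt{R}$)
$167 + a{\left(6 \right)} = 167 + \sqrt{2} \sqrt{6} = 167 + 2 \sqrt{3}$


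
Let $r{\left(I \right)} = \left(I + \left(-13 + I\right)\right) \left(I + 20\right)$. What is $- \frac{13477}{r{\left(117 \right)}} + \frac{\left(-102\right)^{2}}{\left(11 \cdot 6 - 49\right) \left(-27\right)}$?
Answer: $- \frac{2099267}{90831} \approx -23.112$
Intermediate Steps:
$r{\left(I \right)} = \left(-13 + 2 I\right) \left(20 + I\right)$
$- \frac{13477}{r{\left(117 \right)}} + \frac{\left(-102\right)^{2}}{\left(11 \cdot 6 - 49\right) \left(-27\right)} = - \frac{13477}{-260 + 2 \cdot 117^{2} + 27 \cdot 117} + \frac{\left(-102\right)^{2}}{\left(11 \cdot 6 - 49\right) \left(-27\right)} = - \frac{13477}{-260 + 2 \cdot 13689 + 3159} + \frac{10404}{\left(66 - 49\right) \left(-27\right)} = - \frac{13477}{-260 + 27378 + 3159} + \frac{10404}{17 \left(-27\right)} = - \frac{13477}{30277} + \frac{10404}{-459} = \left(-13477\right) \frac{1}{30277} + 10404 \left(- \frac{1}{459}\right) = - \frac{13477}{30277} - \frac{68}{3} = - \frac{2099267}{90831}$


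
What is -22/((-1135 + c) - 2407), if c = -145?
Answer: 22/3687 ≈ 0.0059669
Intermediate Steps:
-22/((-1135 + c) - 2407) = -22/((-1135 - 145) - 2407) = -22/(-1280 - 2407) = -22/(-3687) = -1/3687*(-22) = 22/3687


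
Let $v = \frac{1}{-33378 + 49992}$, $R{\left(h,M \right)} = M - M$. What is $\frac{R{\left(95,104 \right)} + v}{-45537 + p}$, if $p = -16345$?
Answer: $- \frac{1}{1028107548} \approx -9.7266 \cdot 10^{-10}$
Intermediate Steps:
$R{\left(h,M \right)} = 0$
$v = \frac{1}{16614} \approx 6.019 \cdot 10^{-5}$
$\frac{R{\left(95,104 \right)} + v}{-45537 + p} = \frac{0 + \frac{1}{16614}}{-45537 - 16345} = \frac{1}{16614 \left(-61882\right)} = \frac{1}{16614} \left(- \frac{1}{61882}\right) = - \frac{1}{1028107548}$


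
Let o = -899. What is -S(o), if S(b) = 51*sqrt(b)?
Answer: -51*I*sqrt(899) ≈ -1529.2*I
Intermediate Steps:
-S(o) = -51*sqrt(-899) = -51*I*sqrt(899)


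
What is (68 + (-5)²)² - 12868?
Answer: -4219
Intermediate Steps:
(68 + (-5)²)² - 12868 = (68 + 25)² - 12868 = 93² - 12868 = 8649 - 12868 = -4219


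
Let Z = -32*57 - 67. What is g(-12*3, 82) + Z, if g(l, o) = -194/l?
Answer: -33941/18 ≈ -1885.6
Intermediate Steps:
Z = -1891 (Z = -1824 - 67 = -1891)
g(-12*3, 82) + Z = -194/((-12*3)) - 1891 = -194/(-36) - 1891 = -194*(-1/36) - 1891 = 97/18 - 1891 = -33941/18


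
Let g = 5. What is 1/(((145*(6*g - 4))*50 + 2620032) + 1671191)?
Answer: 1/4479723 ≈ 2.2323e-7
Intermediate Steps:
1/(((145*(6*g - 4))*50 + 2620032) + 1671191) = 1/(((145*(6*5 - 4))*50 + 2620032) + 1671191) = 1/(((145*(30 - 4))*50 + 2620032) + 1671191) = 1/(((145*26)*50 + 2620032) + 1671191) = 1/((3770*50 + 2620032) + 1671191) = 1/((188500 + 2620032) + 1671191) = 1/(2808532 + 1671191) = 1/4479723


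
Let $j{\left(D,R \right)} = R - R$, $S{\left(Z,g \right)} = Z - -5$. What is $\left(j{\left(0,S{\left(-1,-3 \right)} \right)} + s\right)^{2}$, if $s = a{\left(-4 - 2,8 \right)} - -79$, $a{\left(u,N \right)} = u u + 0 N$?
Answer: $13225$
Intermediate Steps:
$a{\left(u,N \right)} = u^{2}$ ($a{\left(u,N \right)} = u^{2} + 0 = u^{2}$)
$S{\left(Z,g \right)} = 5 + Z$ ($S{\left(Z,g \right)} = Z + 5 = 5 + Z$)
$j{\left(D,R \right)} = 0$
$s = 115$ ($s = \left(-4 - 2\right)^{2} - -79 = \left(-4 - 2\right)^{2} + 79 = \left(-6\right)^{2} + 79 = 36 + 79 = 115$)
$\left(j{\left(0,S{\left(-1,-3 \right)} \right)} + s\right)^{2} = \left(0 + 115\right)^{2} = 115^{2} = 13225$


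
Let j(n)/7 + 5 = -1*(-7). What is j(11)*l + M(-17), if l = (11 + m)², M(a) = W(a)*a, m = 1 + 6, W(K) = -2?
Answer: 4570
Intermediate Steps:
j(n) = 14 (j(n) = -35 + 7*(-1*(-7)) = -35 + 7*7 = -35 + 49 = 14)
m = 7
M(a) = -2*a
l = 324 (l = (11 + 7)² = 18² = 324)
j(11)*l + M(-17) = 14*324 - 2*(-17) = 4536 + 34 = 4570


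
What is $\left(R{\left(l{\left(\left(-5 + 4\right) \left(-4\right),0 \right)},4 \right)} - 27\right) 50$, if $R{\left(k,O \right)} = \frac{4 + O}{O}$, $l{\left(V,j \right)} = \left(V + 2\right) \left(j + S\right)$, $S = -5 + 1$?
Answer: $-1250$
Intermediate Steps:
$S = -4$
$l{\left(V,j \right)} = \left(-4 + j\right) \left(2 + V\right)$ ($l{\left(V,j \right)} = \left(V + 2\right) \left(j - 4\right) = \left(2 + V\right) \left(-4 + j\right) = \left(-4 + j\right) \left(2 + V\right)$)
$R{\left(k,O \right)} = \frac{4 + O}{O}$
$\left(R{\left(l{\left(\left(-5 + 4\right) \left(-4\right),0 \right)},4 \right)} - 27\right) 50 = \left(\frac{4 + 4}{4} - 27\right) 50 = \left(\frac{1}{4} \cdot 8 - 27\right) 50 = \left(2 - 27\right) 50 = \left(-25\right) 50 = -1250$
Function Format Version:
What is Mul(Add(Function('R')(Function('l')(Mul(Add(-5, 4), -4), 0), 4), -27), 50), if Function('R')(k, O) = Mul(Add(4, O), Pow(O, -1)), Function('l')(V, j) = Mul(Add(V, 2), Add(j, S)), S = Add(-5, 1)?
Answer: -1250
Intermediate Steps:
S = -4
Function('l')(V, j) = Mul(Add(-4, j), Add(2, V)) (Function('l')(V, j) = Mul(Add(V, 2), Add(j, -4)) = Mul(Add(2, V), Add(-4, j)) = Mul(Add(-4, j), Add(2, V)))
Function('R')(k, O) = Mul(Pow(O, -1), Add(4, O))
Mul(Add(Function('R')(Function('l')(Mul(Add(-5, 4), -4), 0), 4), -27), 50) = Mul(Add(Mul(Pow(4, -1), Add(4, 4)), -27), 50) = Mul(Add(Mul(Rational(1, 4), 8), -27), 50) = Mul(Add(2, -27), 50) = Mul(-25, 50) = -1250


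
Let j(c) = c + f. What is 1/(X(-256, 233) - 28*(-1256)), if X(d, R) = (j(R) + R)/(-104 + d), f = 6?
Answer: 45/1582501 ≈ 2.8436e-5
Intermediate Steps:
j(c) = 6 + c (j(c) = c + 6 = 6 + c)
X(d, R) = (6 + 2*R)/(-104 + d) (X(d, R) = ((6 + R) + R)/(-104 + d) = (6 + 2*R)/(-104 + d))
1/(X(-256, 233) - 28*(-1256)) = 1/(2*(3 + 233)/(-104 - 256) - 28*(-1256)) = 1/(2*236/(-360) + 35168) = 1/(2*(-1/360)*236 + 35168) = 1/(-59/45 + 35168) = 1/(1582501/45) = 45/1582501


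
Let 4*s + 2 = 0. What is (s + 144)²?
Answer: 82369/4 ≈ 20592.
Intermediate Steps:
s = -½ (s = -½ + (¼)*0 = -½ + 0 = -½ ≈ -0.50000)
(s + 144)² = (-½ + 144)² = (287/2)² = 82369/4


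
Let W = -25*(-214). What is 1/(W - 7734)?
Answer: -1/2384 ≈ -0.00041946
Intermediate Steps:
W = 5350
1/(W - 7734) = 1/(5350 - 7734) = 1/(-2384) = -1/2384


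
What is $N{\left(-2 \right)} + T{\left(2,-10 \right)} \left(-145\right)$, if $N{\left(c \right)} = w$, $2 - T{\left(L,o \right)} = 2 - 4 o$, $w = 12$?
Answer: $5812$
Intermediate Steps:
$T{\left(L,o \right)} = 4 o$ ($T{\left(L,o \right)} = 2 - \left(2 - 4 o\right) = 2 + \left(-2 + 4 o\right) = 4 o$)
$N{\left(c \right)} = 12$
$N{\left(-2 \right)} + T{\left(2,-10 \right)} \left(-145\right) = 12 + 4 \left(-10\right) \left(-145\right) = 12 - -5800 = 12 + 5800 = 5812$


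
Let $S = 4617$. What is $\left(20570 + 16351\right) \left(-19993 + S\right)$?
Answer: $-567697296$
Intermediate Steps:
$\left(20570 + 16351\right) \left(-19993 + S\right) = \left(20570 + 16351\right) \left(-19993 + 4617\right) = 36921 \left(-15376\right) = -567697296$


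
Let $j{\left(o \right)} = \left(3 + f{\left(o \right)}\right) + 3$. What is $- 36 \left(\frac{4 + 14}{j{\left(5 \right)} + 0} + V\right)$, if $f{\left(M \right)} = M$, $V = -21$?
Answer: $\frac{7668}{11} \approx 697.09$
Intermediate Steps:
$j{\left(o \right)} = 6 + o$ ($j{\left(o \right)} = \left(3 + o\right) + 3 = 6 + o$)
$- 36 \left(\frac{4 + 14}{j{\left(5 \right)} + 0} + V\right) = - 36 \left(\frac{4 + 14}{\left(6 + 5\right) + 0} - 21\right) = - 36 \left(\frac{18}{11 + 0} - 21\right) = - 36 \left(\frac{18}{11} - 21\right) = \left(-36\right) \left(- \frac{213}{11}\right) = \frac{7668}{11}$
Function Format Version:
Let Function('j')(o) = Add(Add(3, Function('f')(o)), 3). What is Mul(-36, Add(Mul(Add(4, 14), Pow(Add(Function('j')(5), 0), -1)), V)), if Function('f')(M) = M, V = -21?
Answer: Rational(7668, 11) ≈ 697.09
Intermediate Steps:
Function('j')(o) = Add(6, o) (Function('j')(o) = Add(Add(3, o), 3) = Add(6, o))
Mul(-36, Add(Mul(Add(4, 14), Pow(Add(Function('j')(5), 0), -1)), V)) = Mul(-36, Add(Mul(Add(4, 14), Pow(Add(Add(6, 5), 0), -1)), -21)) = Mul(-36, Add(Mul(18, Pow(Add(11, 0), -1)), -21)) = Mul(-36, Add(Mul(18, Pow(11, -1)), -21)) = Mul(-36, Add(Mul(18, Rational(1, 11)), -21)) = Mul(-36, Add(Rational(18, 11), -21)) = Mul(-36, Rational(-213, 11)) = Rational(7668, 11)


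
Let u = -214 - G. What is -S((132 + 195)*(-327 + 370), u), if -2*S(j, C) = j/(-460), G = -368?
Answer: -14061/920 ≈ -15.284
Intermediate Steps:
u = 154 (u = -214 - 1*(-368) = -214 + 368 = 154)
S(j, C) = j/920 (S(j, C) = -j/(2*(-460)) = -j*(-1)/(2*460) = -(-1)*j/920 = j/920)
-S((132 + 195)*(-327 + 370), u) = -(132 + 195)*(-327 + 370)/920 = -327*43/920 = -14061/920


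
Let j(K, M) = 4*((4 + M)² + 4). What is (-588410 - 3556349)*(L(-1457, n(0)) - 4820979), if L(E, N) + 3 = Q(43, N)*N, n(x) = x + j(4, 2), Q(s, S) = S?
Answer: 19875702702938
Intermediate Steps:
j(K, M) = 16 + 4*(4 + M)² (j(K, M) = 4*(4 + (4 + M)²) = 16 + 4*(4 + M)²)
n(x) = 160 + x (n(x) = x + (16 + 4*(4 + 2)²) = x + (16 + 4*6²) = x + (16 + 4*36) = x + (16 + 144) = x + 160 = 160 + x)
L(E, N) = -3 + N² (L(E, N) = -3 + N*N = -3 + N²)
(-588410 - 3556349)*(L(-1457, n(0)) - 4820979) = (-588410 - 3556349)*((-3 + (160 + 0)²) - 4820979) = -4144759*((-3 + 160²) - 4820979) = -4144759*((-3 + 25600) - 4820979) = -4144759*(25597 - 4820979) = -4144759*(-4795382) = 19875702702938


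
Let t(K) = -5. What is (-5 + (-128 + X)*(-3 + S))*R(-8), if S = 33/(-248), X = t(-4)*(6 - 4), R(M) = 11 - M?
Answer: 1006867/124 ≈ 8119.9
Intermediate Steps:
X = -10 (X = -5*(6 - 4) = -5*2 = -10)
S = -33/248 (S = 33*(-1/248) = -33/248 ≈ -0.13306)
(-5 + (-128 + X)*(-3 + S))*R(-8) = (-5 + (-128 - 10)*(-3 - 33/248))*(11 - 1*(-8)) = (-5 - 138*(-777/248))*(11 + 8) = (-5 + 53613/124)*19 = (52993/124)*19 = 1006867/124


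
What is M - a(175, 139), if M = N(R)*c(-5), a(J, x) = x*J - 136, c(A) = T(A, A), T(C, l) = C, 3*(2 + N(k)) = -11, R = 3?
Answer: -72482/3 ≈ -24161.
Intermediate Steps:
N(k) = -17/3 (N(k) = -2 + (1/3)*(-11) = -2 - 11/3 = -17/3)
c(A) = A
a(J, x) = -136 + J*x (a(J, x) = J*x - 136 = -136 + J*x)
M = 85/3 (M = -17/3*(-5) = 85/3 ≈ 28.333)
M - a(175, 139) = 85/3 - (-136 + 175*139) = 85/3 - (-136 + 24325) = 85/3 - 1*24189 = 85/3 - 24189 = -72482/3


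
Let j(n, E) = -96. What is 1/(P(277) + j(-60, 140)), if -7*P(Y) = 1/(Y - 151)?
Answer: -882/84673 ≈ -0.010417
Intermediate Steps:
P(Y) = -1/(7*(-151 + Y)) (P(Y) = -1/(7*(Y - 151)) = -1/(7*(-151 + Y)))
1/(P(277) + j(-60, 140)) = 1/(-1/(-1057 + 7*277) - 96) = 1/(-1/(-1057 + 1939) - 96) = 1/(-1/882 - 96) = 1/(-84673/882) = -882/84673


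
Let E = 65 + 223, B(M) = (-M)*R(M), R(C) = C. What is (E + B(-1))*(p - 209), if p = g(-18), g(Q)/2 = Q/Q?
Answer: -59409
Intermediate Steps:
g(Q) = 2 (g(Q) = 2*(Q/Q) = 2*1 = 2)
B(M) = -M² (B(M) = (-M)*M = -M²)
p = 2
E = 288
(E + B(-1))*(p - 209) = (288 - 1*(-1)²)*(2 - 209) = (288 - 1*1)*(-207) = (288 - 1)*(-207) = 287*(-207) = -59409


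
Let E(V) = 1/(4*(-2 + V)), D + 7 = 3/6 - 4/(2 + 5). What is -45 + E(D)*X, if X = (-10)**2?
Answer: -6065/127 ≈ -47.756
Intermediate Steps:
X = 100
D = -99/14 (D = -7 + (3/6 - 4/(2 + 5)) = -7 + (3*(1/6) - 4/7) = -7 + (1/2 - 4*1/7) = -7 + (1/2 - 4/7) = -7 - 1/14 = -99/14 ≈ -7.0714)
E(V) = 1/(-8 + 4*V)
-45 + E(D)*X = -45 + (1/(4*(-2 - 99/14)))*100 = -45 + (1/(4*(-127/14)))*100 = -45 + ((1/4)*(-14/127))*100 = -45 - 7/254*100 = -45 - 350/127 = -6065/127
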